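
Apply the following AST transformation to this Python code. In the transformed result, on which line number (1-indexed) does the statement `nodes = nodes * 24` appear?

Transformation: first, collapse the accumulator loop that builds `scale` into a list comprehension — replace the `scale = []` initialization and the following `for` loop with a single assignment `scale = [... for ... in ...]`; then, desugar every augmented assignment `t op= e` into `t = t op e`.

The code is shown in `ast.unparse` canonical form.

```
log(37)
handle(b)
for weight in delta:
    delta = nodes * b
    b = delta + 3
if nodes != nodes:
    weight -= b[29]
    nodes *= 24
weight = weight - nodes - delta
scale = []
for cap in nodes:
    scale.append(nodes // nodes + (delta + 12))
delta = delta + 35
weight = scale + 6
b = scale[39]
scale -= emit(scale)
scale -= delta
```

8

Transformed code:
log(37)
handle(b)
for weight in delta:
    delta = nodes * b
    b = delta + 3
if nodes != nodes:
    weight = weight - b[29]
    nodes = nodes * 24
weight = weight - nodes - delta
scale = [nodes // nodes + (delta + 12) for cap in nodes]
delta = delta + 35
weight = scale + 6
b = scale[39]
scale = scale - emit(scale)
scale = scale - delta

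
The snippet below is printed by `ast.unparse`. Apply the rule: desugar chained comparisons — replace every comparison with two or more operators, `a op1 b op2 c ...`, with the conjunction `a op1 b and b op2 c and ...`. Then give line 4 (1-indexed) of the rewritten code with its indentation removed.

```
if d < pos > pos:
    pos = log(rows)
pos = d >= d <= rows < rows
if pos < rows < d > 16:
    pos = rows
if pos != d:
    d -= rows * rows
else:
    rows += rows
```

Transformed code:
if d < pos and pos > pos:
    pos = log(rows)
pos = d >= d and d <= rows and (rows < rows)
if pos < rows and rows < d and (d > 16):
    pos = rows
if pos != d:
    d -= rows * rows
else:
    rows += rows

if pos < rows and rows < d and (d > 16):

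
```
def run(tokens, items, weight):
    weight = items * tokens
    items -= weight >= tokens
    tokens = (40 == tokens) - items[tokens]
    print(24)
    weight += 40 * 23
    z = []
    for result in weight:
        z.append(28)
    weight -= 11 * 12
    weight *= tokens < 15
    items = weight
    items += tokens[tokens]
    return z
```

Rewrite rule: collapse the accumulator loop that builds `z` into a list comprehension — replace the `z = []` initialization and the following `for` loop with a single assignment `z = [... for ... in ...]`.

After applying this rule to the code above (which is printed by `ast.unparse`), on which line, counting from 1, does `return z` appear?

12

Transformed code:
def run(tokens, items, weight):
    weight = items * tokens
    items -= weight >= tokens
    tokens = (40 == tokens) - items[tokens]
    print(24)
    weight += 40 * 23
    z = [28 for result in weight]
    weight -= 11 * 12
    weight *= tokens < 15
    items = weight
    items += tokens[tokens]
    return z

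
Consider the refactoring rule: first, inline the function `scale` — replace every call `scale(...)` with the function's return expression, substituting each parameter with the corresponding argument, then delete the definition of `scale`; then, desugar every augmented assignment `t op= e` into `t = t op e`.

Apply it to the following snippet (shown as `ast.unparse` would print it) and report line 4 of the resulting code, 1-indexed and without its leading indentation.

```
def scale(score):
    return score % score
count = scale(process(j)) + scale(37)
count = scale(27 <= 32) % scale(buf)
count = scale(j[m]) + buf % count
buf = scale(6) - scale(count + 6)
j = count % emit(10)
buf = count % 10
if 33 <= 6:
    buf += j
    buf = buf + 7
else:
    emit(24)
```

buf = 6 % 6 - (count + 6) % (count + 6)

Transformed code:
count = process(j) % process(j) + 37 % 37
count = (27 <= 32) % (27 <= 32) % (buf % buf)
count = j[m] % j[m] + buf % count
buf = 6 % 6 - (count + 6) % (count + 6)
j = count % emit(10)
buf = count % 10
if 33 <= 6:
    buf = buf + j
    buf = buf + 7
else:
    emit(24)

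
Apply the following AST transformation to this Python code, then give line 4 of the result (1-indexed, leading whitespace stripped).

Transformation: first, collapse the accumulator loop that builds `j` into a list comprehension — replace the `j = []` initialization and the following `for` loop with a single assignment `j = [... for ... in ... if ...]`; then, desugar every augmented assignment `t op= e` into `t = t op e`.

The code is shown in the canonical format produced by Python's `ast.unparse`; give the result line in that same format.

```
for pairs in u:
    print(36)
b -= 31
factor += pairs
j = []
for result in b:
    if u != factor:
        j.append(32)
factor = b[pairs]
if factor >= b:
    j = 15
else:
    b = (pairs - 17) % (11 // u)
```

Transformed code:
for pairs in u:
    print(36)
b = b - 31
factor = factor + pairs
j = [32 for result in b if u != factor]
factor = b[pairs]
if factor >= b:
    j = 15
else:
    b = (pairs - 17) % (11 // u)

factor = factor + pairs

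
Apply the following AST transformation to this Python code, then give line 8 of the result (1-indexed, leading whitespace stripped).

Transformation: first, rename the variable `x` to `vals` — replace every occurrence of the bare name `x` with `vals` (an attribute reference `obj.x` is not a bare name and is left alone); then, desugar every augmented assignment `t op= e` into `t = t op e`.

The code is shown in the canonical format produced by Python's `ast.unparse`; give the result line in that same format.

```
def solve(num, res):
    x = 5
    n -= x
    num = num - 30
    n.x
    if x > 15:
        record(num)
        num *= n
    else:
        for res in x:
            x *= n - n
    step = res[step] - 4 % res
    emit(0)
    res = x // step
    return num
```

num = num * n

Transformed code:
def solve(num, res):
    vals = 5
    n = n - vals
    num = num - 30
    n.x
    if vals > 15:
        record(num)
        num = num * n
    else:
        for res in vals:
            vals = vals * (n - n)
    step = res[step] - 4 % res
    emit(0)
    res = vals // step
    return num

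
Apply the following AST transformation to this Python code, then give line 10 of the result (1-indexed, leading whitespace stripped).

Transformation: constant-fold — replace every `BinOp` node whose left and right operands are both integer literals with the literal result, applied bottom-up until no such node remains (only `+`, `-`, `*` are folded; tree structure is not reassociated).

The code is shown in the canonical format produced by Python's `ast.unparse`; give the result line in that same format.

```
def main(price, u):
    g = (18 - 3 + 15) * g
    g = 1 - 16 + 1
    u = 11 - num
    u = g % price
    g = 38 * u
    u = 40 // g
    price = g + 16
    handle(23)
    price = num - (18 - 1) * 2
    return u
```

Transformed code:
def main(price, u):
    g = 30 * g
    g = -14
    u = 11 - num
    u = g % price
    g = 38 * u
    u = 40 // g
    price = g + 16
    handle(23)
    price = num - 34
    return u

price = num - 34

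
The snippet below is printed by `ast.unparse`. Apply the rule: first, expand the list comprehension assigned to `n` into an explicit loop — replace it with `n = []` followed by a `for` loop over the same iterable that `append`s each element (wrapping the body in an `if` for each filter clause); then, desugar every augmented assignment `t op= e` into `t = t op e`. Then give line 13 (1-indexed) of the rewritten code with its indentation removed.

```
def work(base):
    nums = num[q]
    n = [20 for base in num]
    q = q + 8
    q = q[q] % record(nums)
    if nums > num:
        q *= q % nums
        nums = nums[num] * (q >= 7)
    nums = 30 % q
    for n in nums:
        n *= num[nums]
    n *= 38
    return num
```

n = n * num[nums]

Transformed code:
def work(base):
    nums = num[q]
    n = []
    for base in num:
        n.append(20)
    q = q + 8
    q = q[q] % record(nums)
    if nums > num:
        q = q * (q % nums)
        nums = nums[num] * (q >= 7)
    nums = 30 % q
    for n in nums:
        n = n * num[nums]
    n = n * 38
    return num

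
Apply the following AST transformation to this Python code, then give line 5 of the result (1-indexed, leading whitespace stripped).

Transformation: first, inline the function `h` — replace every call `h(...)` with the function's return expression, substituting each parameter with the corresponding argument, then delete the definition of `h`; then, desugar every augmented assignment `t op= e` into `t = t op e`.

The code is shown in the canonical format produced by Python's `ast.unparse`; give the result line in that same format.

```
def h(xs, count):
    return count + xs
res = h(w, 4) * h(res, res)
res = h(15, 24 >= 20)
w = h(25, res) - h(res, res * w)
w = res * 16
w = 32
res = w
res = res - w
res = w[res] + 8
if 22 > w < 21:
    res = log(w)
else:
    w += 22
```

w = 32

Transformed code:
res = (4 + w) * (res + res)
res = (24 >= 20) + 15
w = res + 25 - (res * w + res)
w = res * 16
w = 32
res = w
res = res - w
res = w[res] + 8
if 22 > w < 21:
    res = log(w)
else:
    w = w + 22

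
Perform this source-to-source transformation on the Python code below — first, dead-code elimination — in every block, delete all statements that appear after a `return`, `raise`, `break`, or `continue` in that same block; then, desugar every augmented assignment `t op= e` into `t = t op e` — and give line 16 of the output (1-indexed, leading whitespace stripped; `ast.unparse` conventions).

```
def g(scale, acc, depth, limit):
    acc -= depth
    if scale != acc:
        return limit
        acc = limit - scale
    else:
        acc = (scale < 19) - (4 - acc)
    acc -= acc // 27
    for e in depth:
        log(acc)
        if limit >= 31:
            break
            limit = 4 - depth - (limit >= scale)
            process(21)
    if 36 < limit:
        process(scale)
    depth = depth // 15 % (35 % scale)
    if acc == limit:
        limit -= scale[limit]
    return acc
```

Transformed code:
def g(scale, acc, depth, limit):
    acc = acc - depth
    if scale != acc:
        return limit
    else:
        acc = (scale < 19) - (4 - acc)
    acc = acc - acc // 27
    for e in depth:
        log(acc)
        if limit >= 31:
            break
    if 36 < limit:
        process(scale)
    depth = depth // 15 % (35 % scale)
    if acc == limit:
        limit = limit - scale[limit]
    return acc

limit = limit - scale[limit]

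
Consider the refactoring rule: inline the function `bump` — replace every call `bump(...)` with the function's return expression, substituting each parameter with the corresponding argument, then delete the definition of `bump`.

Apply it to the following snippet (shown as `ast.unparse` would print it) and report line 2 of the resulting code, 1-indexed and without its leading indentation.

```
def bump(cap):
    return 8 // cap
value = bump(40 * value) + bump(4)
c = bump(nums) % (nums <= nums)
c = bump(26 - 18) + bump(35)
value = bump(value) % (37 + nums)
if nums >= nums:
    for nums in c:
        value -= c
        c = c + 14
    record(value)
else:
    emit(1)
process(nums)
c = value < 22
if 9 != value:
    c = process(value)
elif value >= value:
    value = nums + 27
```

c = 8 // nums % (nums <= nums)

Transformed code:
value = 8 // (40 * value) + 8 // 4
c = 8 // nums % (nums <= nums)
c = 8 // (26 - 18) + 8 // 35
value = 8 // value % (37 + nums)
if nums >= nums:
    for nums in c:
        value -= c
        c = c + 14
    record(value)
else:
    emit(1)
process(nums)
c = value < 22
if 9 != value:
    c = process(value)
elif value >= value:
    value = nums + 27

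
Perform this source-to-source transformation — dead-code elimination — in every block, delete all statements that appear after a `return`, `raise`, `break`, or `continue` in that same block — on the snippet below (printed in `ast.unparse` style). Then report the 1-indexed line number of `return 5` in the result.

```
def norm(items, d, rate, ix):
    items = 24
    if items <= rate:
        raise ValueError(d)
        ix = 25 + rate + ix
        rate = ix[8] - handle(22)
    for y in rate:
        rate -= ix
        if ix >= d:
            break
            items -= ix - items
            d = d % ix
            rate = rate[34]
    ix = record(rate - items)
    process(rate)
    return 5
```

Transformed code:
def norm(items, d, rate, ix):
    items = 24
    if items <= rate:
        raise ValueError(d)
    for y in rate:
        rate -= ix
        if ix >= d:
            break
    ix = record(rate - items)
    process(rate)
    return 5

11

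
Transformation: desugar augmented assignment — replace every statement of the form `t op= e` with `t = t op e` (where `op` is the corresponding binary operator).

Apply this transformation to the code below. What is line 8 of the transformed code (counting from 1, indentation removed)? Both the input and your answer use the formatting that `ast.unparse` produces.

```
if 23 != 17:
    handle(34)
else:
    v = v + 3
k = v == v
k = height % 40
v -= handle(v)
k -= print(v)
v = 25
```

Transformed code:
if 23 != 17:
    handle(34)
else:
    v = v + 3
k = v == v
k = height % 40
v = v - handle(v)
k = k - print(v)
v = 25

k = k - print(v)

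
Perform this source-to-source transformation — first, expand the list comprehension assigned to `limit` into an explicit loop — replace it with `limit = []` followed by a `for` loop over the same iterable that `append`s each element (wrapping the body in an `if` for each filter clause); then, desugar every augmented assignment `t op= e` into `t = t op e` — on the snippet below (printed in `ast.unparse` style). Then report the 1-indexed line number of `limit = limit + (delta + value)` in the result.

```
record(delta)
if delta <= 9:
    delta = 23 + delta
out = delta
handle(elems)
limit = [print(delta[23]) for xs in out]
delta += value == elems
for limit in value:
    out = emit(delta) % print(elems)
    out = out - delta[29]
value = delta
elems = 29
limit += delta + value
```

Transformed code:
record(delta)
if delta <= 9:
    delta = 23 + delta
out = delta
handle(elems)
limit = []
for xs in out:
    limit.append(print(delta[23]))
delta = delta + (value == elems)
for limit in value:
    out = emit(delta) % print(elems)
    out = out - delta[29]
value = delta
elems = 29
limit = limit + (delta + value)

15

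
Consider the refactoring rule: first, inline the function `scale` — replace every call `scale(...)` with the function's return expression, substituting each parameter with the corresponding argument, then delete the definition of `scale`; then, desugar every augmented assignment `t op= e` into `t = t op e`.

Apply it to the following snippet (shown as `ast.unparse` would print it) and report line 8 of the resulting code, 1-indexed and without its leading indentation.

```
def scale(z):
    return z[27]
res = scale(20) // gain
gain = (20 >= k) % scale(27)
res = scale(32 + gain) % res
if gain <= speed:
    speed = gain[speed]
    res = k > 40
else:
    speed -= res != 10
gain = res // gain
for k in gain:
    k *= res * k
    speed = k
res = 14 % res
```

speed = speed - (res != 10)

Transformed code:
res = 20[27] // gain
gain = (20 >= k) % 27[27]
res = (32 + gain)[27] % res
if gain <= speed:
    speed = gain[speed]
    res = k > 40
else:
    speed = speed - (res != 10)
gain = res // gain
for k in gain:
    k = k * (res * k)
    speed = k
res = 14 % res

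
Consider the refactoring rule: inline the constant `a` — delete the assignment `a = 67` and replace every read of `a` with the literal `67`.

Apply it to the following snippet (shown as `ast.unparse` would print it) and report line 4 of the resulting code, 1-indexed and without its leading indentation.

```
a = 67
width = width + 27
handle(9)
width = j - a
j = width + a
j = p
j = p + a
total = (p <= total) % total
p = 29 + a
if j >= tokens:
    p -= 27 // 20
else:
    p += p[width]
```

Transformed code:
width = width + 27
handle(9)
width = j - 67
j = width + 67
j = p
j = p + 67
total = (p <= total) % total
p = 29 + 67
if j >= tokens:
    p -= 27 // 20
else:
    p += p[width]

j = width + 67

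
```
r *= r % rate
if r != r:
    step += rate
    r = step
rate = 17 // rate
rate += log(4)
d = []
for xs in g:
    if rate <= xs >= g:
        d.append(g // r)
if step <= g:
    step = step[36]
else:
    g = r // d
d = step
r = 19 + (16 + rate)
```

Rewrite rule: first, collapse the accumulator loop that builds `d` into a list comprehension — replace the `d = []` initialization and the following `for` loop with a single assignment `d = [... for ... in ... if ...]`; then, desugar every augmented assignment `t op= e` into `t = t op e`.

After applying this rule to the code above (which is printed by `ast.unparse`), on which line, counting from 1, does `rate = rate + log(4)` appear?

6

Transformed code:
r = r * (r % rate)
if r != r:
    step = step + rate
    r = step
rate = 17 // rate
rate = rate + log(4)
d = [g // r for xs in g if rate <= xs >= g]
if step <= g:
    step = step[36]
else:
    g = r // d
d = step
r = 19 + (16 + rate)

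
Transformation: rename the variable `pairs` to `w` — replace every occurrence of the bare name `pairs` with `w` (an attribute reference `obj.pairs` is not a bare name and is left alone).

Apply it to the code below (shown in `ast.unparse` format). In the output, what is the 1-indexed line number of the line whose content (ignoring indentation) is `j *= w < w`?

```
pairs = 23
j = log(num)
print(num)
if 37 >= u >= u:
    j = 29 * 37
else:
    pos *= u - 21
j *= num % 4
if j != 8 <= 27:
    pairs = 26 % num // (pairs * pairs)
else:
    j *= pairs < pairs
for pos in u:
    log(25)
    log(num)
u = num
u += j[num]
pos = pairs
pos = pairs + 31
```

Transformed code:
w = 23
j = log(num)
print(num)
if 37 >= u >= u:
    j = 29 * 37
else:
    pos *= u - 21
j *= num % 4
if j != 8 <= 27:
    w = 26 % num // (w * w)
else:
    j *= w < w
for pos in u:
    log(25)
    log(num)
u = num
u += j[num]
pos = w
pos = w + 31

12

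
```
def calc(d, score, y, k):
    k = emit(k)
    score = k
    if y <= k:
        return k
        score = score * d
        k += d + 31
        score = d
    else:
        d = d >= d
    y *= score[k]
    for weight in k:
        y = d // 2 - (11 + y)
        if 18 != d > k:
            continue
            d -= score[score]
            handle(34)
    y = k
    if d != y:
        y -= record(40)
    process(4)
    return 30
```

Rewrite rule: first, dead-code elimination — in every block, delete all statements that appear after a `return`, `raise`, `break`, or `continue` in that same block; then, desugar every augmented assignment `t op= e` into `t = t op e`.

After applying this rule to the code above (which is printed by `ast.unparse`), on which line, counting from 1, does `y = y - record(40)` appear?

15

Transformed code:
def calc(d, score, y, k):
    k = emit(k)
    score = k
    if y <= k:
        return k
    else:
        d = d >= d
    y = y * score[k]
    for weight in k:
        y = d // 2 - (11 + y)
        if 18 != d > k:
            continue
    y = k
    if d != y:
        y = y - record(40)
    process(4)
    return 30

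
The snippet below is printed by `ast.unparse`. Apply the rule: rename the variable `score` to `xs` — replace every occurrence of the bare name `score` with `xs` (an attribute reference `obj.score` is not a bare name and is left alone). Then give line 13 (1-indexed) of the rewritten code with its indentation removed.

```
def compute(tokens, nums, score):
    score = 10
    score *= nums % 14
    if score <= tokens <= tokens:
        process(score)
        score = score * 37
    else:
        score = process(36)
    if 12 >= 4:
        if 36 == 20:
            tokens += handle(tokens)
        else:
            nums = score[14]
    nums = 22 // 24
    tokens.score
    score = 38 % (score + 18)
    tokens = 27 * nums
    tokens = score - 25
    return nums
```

Transformed code:
def compute(tokens, nums, xs):
    xs = 10
    xs *= nums % 14
    if xs <= tokens <= tokens:
        process(xs)
        xs = xs * 37
    else:
        xs = process(36)
    if 12 >= 4:
        if 36 == 20:
            tokens += handle(tokens)
        else:
            nums = xs[14]
    nums = 22 // 24
    tokens.score
    xs = 38 % (xs + 18)
    tokens = 27 * nums
    tokens = xs - 25
    return nums

nums = xs[14]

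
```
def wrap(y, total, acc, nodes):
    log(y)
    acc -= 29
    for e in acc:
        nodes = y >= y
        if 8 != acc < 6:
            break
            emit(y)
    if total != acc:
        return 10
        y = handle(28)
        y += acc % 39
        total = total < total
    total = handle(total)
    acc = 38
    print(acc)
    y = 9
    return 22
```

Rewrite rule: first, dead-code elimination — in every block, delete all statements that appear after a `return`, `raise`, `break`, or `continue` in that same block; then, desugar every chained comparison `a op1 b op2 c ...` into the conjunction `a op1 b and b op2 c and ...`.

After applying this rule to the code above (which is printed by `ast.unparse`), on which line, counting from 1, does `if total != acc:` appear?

Transformed code:
def wrap(y, total, acc, nodes):
    log(y)
    acc -= 29
    for e in acc:
        nodes = y >= y
        if 8 != acc and acc < 6:
            break
    if total != acc:
        return 10
    total = handle(total)
    acc = 38
    print(acc)
    y = 9
    return 22

8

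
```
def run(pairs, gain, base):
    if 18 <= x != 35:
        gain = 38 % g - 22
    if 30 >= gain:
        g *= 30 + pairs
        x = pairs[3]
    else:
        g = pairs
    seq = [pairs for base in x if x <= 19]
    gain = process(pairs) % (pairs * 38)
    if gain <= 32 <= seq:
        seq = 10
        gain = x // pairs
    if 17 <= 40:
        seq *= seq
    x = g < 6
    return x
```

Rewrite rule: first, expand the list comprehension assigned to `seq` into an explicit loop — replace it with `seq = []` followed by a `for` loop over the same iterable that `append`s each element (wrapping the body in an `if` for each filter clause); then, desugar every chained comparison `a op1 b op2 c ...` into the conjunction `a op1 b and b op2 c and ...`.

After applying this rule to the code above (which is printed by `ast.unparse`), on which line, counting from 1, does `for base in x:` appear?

10

Transformed code:
def run(pairs, gain, base):
    if 18 <= x and x != 35:
        gain = 38 % g - 22
    if 30 >= gain:
        g *= 30 + pairs
        x = pairs[3]
    else:
        g = pairs
    seq = []
    for base in x:
        if x <= 19:
            seq.append(pairs)
    gain = process(pairs) % (pairs * 38)
    if gain <= 32 and 32 <= seq:
        seq = 10
        gain = x // pairs
    if 17 <= 40:
        seq *= seq
    x = g < 6
    return x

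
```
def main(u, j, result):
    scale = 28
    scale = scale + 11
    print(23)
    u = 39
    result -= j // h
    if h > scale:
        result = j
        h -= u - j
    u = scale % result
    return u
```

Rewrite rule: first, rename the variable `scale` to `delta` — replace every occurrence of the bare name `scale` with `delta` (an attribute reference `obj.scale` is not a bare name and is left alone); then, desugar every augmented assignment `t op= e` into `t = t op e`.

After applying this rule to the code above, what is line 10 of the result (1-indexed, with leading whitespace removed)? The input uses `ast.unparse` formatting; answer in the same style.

Transformed code:
def main(u, j, result):
    delta = 28
    delta = delta + 11
    print(23)
    u = 39
    result = result - j // h
    if h > delta:
        result = j
        h = h - (u - j)
    u = delta % result
    return u

u = delta % result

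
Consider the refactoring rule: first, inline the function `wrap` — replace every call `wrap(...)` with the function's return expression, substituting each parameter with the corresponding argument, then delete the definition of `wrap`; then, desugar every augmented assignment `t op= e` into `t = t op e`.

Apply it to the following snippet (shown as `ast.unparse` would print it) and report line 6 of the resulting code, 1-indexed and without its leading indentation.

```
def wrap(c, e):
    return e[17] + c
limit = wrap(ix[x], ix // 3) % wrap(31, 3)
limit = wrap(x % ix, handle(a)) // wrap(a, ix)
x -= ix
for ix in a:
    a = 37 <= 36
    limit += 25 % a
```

limit = limit + 25 % a

Transformed code:
limit = ((ix // 3)[17] + ix[x]) % (3[17] + 31)
limit = (handle(a)[17] + x % ix) // (ix[17] + a)
x = x - ix
for ix in a:
    a = 37 <= 36
    limit = limit + 25 % a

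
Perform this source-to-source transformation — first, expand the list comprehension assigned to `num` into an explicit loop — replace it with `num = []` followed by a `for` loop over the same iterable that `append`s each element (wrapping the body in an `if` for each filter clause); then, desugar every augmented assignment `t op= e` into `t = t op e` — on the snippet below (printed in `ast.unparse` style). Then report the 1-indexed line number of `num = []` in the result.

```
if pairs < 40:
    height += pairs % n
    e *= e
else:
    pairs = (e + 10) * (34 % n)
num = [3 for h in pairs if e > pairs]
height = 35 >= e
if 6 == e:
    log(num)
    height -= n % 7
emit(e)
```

6

Transformed code:
if pairs < 40:
    height = height + pairs % n
    e = e * e
else:
    pairs = (e + 10) * (34 % n)
num = []
for h in pairs:
    if e > pairs:
        num.append(3)
height = 35 >= e
if 6 == e:
    log(num)
    height = height - n % 7
emit(e)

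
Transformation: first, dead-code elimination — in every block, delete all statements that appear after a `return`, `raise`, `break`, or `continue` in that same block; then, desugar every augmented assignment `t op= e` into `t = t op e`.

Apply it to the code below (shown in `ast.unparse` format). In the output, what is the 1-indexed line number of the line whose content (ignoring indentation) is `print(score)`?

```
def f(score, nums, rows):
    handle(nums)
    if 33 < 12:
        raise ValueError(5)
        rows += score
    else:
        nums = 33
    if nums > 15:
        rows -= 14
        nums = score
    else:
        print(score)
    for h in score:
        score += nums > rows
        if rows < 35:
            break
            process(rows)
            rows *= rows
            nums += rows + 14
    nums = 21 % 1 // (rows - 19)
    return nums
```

Transformed code:
def f(score, nums, rows):
    handle(nums)
    if 33 < 12:
        raise ValueError(5)
    else:
        nums = 33
    if nums > 15:
        rows = rows - 14
        nums = score
    else:
        print(score)
    for h in score:
        score = score + (nums > rows)
        if rows < 35:
            break
    nums = 21 % 1 // (rows - 19)
    return nums

11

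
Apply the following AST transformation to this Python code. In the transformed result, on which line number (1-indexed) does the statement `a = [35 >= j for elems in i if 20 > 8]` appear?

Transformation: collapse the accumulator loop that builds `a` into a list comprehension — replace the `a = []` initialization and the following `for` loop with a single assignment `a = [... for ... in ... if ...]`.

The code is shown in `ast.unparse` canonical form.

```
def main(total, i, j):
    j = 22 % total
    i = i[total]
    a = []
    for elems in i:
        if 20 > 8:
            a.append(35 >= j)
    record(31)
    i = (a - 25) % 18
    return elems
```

4

Transformed code:
def main(total, i, j):
    j = 22 % total
    i = i[total]
    a = [35 >= j for elems in i if 20 > 8]
    record(31)
    i = (a - 25) % 18
    return elems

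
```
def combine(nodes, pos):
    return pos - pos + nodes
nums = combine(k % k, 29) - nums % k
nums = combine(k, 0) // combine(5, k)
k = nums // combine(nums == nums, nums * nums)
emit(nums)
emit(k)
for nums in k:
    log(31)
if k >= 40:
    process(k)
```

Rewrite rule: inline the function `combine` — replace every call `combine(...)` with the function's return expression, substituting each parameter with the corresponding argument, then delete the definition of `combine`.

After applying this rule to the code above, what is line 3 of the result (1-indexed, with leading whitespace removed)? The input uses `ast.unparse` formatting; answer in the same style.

Transformed code:
nums = 29 - 29 + k % k - nums % k
nums = (0 - 0 + k) // (k - k + 5)
k = nums // (nums * nums - nums * nums + (nums == nums))
emit(nums)
emit(k)
for nums in k:
    log(31)
if k >= 40:
    process(k)

k = nums // (nums * nums - nums * nums + (nums == nums))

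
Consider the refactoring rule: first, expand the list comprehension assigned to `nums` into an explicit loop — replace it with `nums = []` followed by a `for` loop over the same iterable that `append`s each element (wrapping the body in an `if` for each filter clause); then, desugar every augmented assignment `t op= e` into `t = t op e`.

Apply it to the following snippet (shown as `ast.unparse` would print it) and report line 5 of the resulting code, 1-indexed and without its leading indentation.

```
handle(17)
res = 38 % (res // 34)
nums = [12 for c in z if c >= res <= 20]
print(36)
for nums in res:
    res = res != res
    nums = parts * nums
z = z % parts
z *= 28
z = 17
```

if c >= res <= 20:

Transformed code:
handle(17)
res = 38 % (res // 34)
nums = []
for c in z:
    if c >= res <= 20:
        nums.append(12)
print(36)
for nums in res:
    res = res != res
    nums = parts * nums
z = z % parts
z = z * 28
z = 17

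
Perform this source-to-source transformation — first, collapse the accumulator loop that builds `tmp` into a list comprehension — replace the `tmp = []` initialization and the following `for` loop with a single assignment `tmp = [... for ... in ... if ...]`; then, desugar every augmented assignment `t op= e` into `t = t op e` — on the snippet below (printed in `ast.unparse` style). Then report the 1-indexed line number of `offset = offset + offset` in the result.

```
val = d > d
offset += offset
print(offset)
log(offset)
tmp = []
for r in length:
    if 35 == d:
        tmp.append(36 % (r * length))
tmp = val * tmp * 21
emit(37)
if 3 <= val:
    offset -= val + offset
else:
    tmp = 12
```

Transformed code:
val = d > d
offset = offset + offset
print(offset)
log(offset)
tmp = [36 % (r * length) for r in length if 35 == d]
tmp = val * tmp * 21
emit(37)
if 3 <= val:
    offset = offset - (val + offset)
else:
    tmp = 12

2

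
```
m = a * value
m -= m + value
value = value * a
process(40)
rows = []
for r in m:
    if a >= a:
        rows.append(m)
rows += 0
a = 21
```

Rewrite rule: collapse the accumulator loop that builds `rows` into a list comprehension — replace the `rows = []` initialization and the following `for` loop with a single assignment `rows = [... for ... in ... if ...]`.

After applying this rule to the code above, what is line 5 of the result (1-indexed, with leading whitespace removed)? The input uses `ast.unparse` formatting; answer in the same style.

rows = [m for r in m if a >= a]

Transformed code:
m = a * value
m -= m + value
value = value * a
process(40)
rows = [m for r in m if a >= a]
rows += 0
a = 21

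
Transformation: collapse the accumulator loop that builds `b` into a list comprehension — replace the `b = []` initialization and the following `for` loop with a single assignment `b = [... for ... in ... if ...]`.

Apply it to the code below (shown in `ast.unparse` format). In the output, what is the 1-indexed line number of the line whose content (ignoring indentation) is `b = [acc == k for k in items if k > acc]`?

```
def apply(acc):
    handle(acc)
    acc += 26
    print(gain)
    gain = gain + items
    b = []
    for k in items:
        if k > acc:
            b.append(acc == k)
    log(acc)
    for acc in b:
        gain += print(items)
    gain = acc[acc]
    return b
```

6

Transformed code:
def apply(acc):
    handle(acc)
    acc += 26
    print(gain)
    gain = gain + items
    b = [acc == k for k in items if k > acc]
    log(acc)
    for acc in b:
        gain += print(items)
    gain = acc[acc]
    return b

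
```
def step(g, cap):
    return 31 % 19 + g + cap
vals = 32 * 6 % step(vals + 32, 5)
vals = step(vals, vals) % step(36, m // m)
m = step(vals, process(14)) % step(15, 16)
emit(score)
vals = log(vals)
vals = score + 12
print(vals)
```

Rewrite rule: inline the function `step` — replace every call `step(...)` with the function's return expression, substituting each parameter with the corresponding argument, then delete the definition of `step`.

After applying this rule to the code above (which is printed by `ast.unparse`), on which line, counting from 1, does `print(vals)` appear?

Transformed code:
vals = 32 * 6 % (31 % 19 + (vals + 32) + 5)
vals = (31 % 19 + vals + vals) % (31 % 19 + 36 + m // m)
m = (31 % 19 + vals + process(14)) % (31 % 19 + 15 + 16)
emit(score)
vals = log(vals)
vals = score + 12
print(vals)

7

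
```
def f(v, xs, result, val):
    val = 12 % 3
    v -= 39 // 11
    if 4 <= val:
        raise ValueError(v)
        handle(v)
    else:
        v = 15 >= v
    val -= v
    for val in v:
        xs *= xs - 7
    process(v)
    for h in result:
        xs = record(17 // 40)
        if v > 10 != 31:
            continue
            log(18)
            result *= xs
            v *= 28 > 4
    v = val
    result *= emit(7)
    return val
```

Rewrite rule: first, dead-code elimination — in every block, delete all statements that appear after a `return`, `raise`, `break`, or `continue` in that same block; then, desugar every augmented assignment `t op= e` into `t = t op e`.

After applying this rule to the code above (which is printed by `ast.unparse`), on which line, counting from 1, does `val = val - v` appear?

8

Transformed code:
def f(v, xs, result, val):
    val = 12 % 3
    v = v - 39 // 11
    if 4 <= val:
        raise ValueError(v)
    else:
        v = 15 >= v
    val = val - v
    for val in v:
        xs = xs * (xs - 7)
    process(v)
    for h in result:
        xs = record(17 // 40)
        if v > 10 != 31:
            continue
    v = val
    result = result * emit(7)
    return val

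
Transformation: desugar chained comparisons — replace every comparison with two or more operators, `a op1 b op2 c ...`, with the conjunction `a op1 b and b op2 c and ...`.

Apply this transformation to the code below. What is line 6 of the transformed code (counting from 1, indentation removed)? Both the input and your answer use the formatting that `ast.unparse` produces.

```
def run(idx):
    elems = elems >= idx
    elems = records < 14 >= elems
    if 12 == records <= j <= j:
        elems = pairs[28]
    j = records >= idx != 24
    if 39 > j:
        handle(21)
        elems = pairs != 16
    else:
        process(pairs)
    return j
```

Transformed code:
def run(idx):
    elems = elems >= idx
    elems = records < 14 and 14 >= elems
    if 12 == records and records <= j and (j <= j):
        elems = pairs[28]
    j = records >= idx and idx != 24
    if 39 > j:
        handle(21)
        elems = pairs != 16
    else:
        process(pairs)
    return j

j = records >= idx and idx != 24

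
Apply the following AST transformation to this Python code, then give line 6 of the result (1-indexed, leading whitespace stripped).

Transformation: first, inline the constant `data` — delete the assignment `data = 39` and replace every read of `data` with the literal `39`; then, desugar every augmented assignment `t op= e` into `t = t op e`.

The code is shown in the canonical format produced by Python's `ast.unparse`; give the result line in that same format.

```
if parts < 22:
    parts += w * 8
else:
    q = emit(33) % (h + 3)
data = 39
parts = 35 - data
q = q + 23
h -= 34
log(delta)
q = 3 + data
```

q = q + 23

Transformed code:
if parts < 22:
    parts = parts + w * 8
else:
    q = emit(33) % (h + 3)
parts = 35 - 39
q = q + 23
h = h - 34
log(delta)
q = 3 + 39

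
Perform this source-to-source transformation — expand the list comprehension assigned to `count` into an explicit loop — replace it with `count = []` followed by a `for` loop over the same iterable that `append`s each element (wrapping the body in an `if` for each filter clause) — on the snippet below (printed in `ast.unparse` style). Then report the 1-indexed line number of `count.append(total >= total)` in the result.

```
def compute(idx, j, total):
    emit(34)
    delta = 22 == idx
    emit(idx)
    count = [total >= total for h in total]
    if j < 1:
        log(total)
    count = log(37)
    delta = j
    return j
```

Transformed code:
def compute(idx, j, total):
    emit(34)
    delta = 22 == idx
    emit(idx)
    count = []
    for h in total:
        count.append(total >= total)
    if j < 1:
        log(total)
    count = log(37)
    delta = j
    return j

7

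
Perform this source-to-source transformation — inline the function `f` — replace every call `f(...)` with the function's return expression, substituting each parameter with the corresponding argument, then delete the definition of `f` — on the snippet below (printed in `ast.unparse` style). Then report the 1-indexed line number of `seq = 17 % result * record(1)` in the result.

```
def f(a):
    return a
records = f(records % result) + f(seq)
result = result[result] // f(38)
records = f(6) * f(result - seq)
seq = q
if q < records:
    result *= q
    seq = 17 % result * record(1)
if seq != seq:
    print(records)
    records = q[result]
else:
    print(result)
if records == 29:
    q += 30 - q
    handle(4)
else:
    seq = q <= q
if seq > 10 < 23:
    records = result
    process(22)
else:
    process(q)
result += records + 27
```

Transformed code:
records = records % result + seq
result = result[result] // 38
records = 6 * (result - seq)
seq = q
if q < records:
    result *= q
    seq = 17 % result * record(1)
if seq != seq:
    print(records)
    records = q[result]
else:
    print(result)
if records == 29:
    q += 30 - q
    handle(4)
else:
    seq = q <= q
if seq > 10 < 23:
    records = result
    process(22)
else:
    process(q)
result += records + 27

7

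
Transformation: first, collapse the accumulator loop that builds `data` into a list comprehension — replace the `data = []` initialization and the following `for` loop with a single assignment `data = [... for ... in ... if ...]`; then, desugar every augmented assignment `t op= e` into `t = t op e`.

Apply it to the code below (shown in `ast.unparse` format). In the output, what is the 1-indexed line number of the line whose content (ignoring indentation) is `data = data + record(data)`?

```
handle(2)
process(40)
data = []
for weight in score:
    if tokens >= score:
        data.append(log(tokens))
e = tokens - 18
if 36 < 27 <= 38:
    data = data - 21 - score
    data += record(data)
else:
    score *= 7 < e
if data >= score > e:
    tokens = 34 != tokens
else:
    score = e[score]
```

7

Transformed code:
handle(2)
process(40)
data = [log(tokens) for weight in score if tokens >= score]
e = tokens - 18
if 36 < 27 <= 38:
    data = data - 21 - score
    data = data + record(data)
else:
    score = score * (7 < e)
if data >= score > e:
    tokens = 34 != tokens
else:
    score = e[score]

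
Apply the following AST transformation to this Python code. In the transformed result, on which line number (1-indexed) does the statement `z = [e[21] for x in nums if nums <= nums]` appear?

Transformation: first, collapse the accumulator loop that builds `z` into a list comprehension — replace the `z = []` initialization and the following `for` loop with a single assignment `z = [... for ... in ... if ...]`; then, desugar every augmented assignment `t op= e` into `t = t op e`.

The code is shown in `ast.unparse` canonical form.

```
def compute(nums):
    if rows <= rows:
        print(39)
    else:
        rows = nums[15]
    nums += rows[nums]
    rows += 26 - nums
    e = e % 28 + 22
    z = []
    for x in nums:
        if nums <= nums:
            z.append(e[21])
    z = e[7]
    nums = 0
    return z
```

9

Transformed code:
def compute(nums):
    if rows <= rows:
        print(39)
    else:
        rows = nums[15]
    nums = nums + rows[nums]
    rows = rows + (26 - nums)
    e = e % 28 + 22
    z = [e[21] for x in nums if nums <= nums]
    z = e[7]
    nums = 0
    return z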